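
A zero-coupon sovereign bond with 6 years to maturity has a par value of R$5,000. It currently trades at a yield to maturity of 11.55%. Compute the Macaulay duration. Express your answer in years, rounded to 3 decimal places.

A zero-coupon bond has a single cash flow at maturity, so its Macaulay duration equals its maturity: 6 years.

6.000 years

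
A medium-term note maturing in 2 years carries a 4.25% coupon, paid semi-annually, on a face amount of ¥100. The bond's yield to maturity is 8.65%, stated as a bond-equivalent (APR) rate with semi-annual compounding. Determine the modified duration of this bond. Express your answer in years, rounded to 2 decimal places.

1.86 years

Periodic yield y = 0.04325. First find Macaulay duration:
  t   CF        PV=CF/(1+0.04325)^t    t·PV
  1        2.125         2.0369         2.0369
  2        2.125         1.9525         3.9049
  3        2.125         1.8715         5.6146
  4      102.125        86.2141       344.8566
  Σ                     92.0750       356.4129
P = 92.0750; Macaulay duration = 356.4129 / 92.0750 = 3.87090 half-year periods = 1.93545 years.
Modified duration = D_Mac / (1 + y) = 1.93545 / 1.04325 = 1.85521 years.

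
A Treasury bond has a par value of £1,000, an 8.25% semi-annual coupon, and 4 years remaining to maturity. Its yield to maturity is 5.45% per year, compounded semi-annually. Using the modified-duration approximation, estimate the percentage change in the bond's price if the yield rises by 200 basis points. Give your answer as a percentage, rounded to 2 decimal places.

-6.84%

Periodic yield y = 0.02725. Modified duration first:
  t   CF        PV=CF/(1+0.02725)^t    t·PV
  1        41.25        40.1558        40.1558
  2        41.25        39.0905        78.1811
  3        41.25        38.0536       114.1607
  4        41.25        37.0441       148.1765
  5        41.25        36.0615       180.3073
  6        41.25        35.1048       210.6291
  7        41.25        34.1736       239.2153
  8     1,041.25       839.7419     6,717.9351
  Σ                  1,099.4258     7,728.7608
P = 1,099.4258; D_Mac = 7.02982 half-year periods = 3.51491 yrs; D_mod = 3.51491/(1+0.02725) = 3.42167 yrs.
ΔP/P ≈ -D_mod · Δy = -3.42167 × (+0.02) = -0.068433 = -6.8433%.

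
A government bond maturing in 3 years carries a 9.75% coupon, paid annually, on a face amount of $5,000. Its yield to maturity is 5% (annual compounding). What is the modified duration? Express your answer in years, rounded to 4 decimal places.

2.6260 years

Periodic yield y = 0.05. First find Macaulay duration:
  t   CF        PV=CF/(1+0.05)^t    t·PV
  1       487.50       464.2857       464.2857
  2       487.50       442.1769       884.3537
  3     5,487.50     4,740.3088    14,220.9265
  Σ                  5,646.7714    15,569.5659
P = 5,646.7714; Macaulay duration = 15,569.5659 / 5,646.7714 = 2.75725 years.
Modified duration = D_Mac / (1 + y) = 2.75725 / 1.05 = 2.62595 years.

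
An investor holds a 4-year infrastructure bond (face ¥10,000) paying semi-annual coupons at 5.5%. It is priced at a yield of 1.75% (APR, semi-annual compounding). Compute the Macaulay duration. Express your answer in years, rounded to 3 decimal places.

3.672 years

Periodic yield y = 0.00875. Discount each cash flow and weight by its period:
  t   CF        PV=CF/(1+0.00875)^t    t·PV
  1       275.00       272.6146       272.6146
  2       275.00       270.2499       540.4999
  3       275.00       267.9058       803.7173
  4       275.00       265.5819     1,062.3277
  5       275.00       263.2782     1,316.3912
  6       275.00       260.9945     1,565.9672
  7       275.00       258.7306     1,811.1145
  8    10,275.00     9,583.2639    76,666.1114
  Σ                 11,442.6196    84,038.7436
Price P = Σ PV = 11,442.6196.
Macaulay duration = Σ(t·PV) / P = 84,038.7436 / 11,442.6196 = 7.34436 half-year periods.
In years: 7.34436 / 2 = 3.67218 years.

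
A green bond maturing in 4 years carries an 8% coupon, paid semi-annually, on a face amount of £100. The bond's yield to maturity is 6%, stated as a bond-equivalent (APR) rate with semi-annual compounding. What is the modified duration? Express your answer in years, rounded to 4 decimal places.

3.4180 years

Periodic yield y = 0.03. First find Macaulay duration:
  t   CF        PV=CF/(1+0.03)^t    t·PV
  1         4.00         3.8835         3.8835
  2         4.00         3.7704         7.5408
  3         4.00         3.6606        10.9817
  4         4.00         3.5539        14.2158
  5         4.00         3.4504        17.2522
  6         4.00         3.3499        20.0996
  7         4.00         3.2524        22.7666
  8       104.00        82.0986       656.7885
  Σ                    107.0197       753.5286
P = 107.0197; Macaulay duration = 753.5286 / 107.0197 = 7.04103 half-year periods = 3.52051 years.
Modified duration = D_Mac / (1 + y) = 3.52051 / 1.03 = 3.41797 years.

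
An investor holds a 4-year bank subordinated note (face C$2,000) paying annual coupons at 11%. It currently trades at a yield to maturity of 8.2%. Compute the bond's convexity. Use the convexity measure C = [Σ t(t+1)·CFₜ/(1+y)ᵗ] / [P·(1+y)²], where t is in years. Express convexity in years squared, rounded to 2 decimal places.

With y = 0.082:
  t   CF        PV=CF/(1+0.082)^t    t·PV        t(t+1)·PV
  1       220.00       203.3272       203.3272         406.6543
  2       220.00       187.9179       375.8358       1,127.5074
  3       220.00       173.6764       521.0293       2,084.1172
  4     2,220.00     1,619.7349     6,478.9395      32,394.6974
  Σ                  2,184.6564     7,579.1318      36,012.9764
P = 2,184.6564.
Convexity = Σ t(t+1)·PV / [P·(1+y)²] = 36,012.9764 / (2,184.6564 × 1.170724) = 14.08061.

14.08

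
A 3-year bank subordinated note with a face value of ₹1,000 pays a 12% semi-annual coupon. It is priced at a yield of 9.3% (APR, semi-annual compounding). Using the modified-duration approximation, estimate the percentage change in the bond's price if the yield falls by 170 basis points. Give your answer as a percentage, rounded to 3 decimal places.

Periodic yield y = 0.0465. Modified duration first:
  t   CF        PV=CF/(1+0.0465)^t    t·PV
  1        60.00        57.3340        57.3340
  2        60.00        54.7864       109.5728
  3        60.00        52.3520       157.0561
  4        60.00        50.0258       200.1033
  5        60.00        47.8030       239.0150
  6     1,060.00       806.9943     4,841.9658
  Σ                  1,069.2955     5,605.0470
P = 1,069.2955; D_Mac = 5.24181 half-year periods = 2.62091 yrs; D_mod = 2.62091/(1+0.0465) = 2.50445 yrs.
ΔP/P ≈ -D_mod · Δy = -2.50445 × (-0.017) = +0.042576 = +4.2576%.

+4.258%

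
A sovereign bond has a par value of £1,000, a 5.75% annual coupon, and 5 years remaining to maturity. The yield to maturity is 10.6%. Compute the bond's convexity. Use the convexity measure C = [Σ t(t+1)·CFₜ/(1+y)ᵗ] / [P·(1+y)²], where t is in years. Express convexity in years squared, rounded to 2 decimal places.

20.80

With y = 0.106:
  t   CF        PV=CF/(1+0.106)^t    t·PV        t(t+1)·PV
  1        57.50        51.9892        51.9892         103.9783
  2        57.50        47.0065        94.0129         282.0388
  3        57.50        42.5013       127.5040         510.0159
  4        57.50        38.4280       153.7118         768.5592
  5     1,057.50       639.0057     3,195.0286      19,170.1714
  Σ                    818.9306     3,622.2465      20,834.7636
P = 818.9306.
Convexity = Σ t(t+1)·PV / [P·(1+y)²] = 20,834.7636 / (818.9306 × 1.223236) = 20.79846.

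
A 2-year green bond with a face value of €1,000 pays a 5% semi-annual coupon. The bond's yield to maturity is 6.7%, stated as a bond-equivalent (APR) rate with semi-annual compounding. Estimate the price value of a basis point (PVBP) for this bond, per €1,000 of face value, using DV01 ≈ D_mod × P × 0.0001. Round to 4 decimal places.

€0.1806

Periodic yield y = 0.0335.
  t   CF        PV=CF/(1+0.0335)^t    t·PV
  1        25.00        24.1896        24.1896
  2        25.00        23.4056        46.8111
  3        25.00        22.6469        67.9407
  4     1,025.00       898.4252     3,593.7009
  Σ                    968.6673     3,732.6424
P = 968.6673; D_Mac = 3.85338 half-year periods = 1.92669 yrs; D_mod = 1.86424 yrs.
DV01 ≈ 1.86424 × 968.6673 × 0.0001 = 0.180583.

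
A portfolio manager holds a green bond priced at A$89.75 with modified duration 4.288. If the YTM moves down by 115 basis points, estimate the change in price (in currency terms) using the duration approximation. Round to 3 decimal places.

Duration approximation: ΔP/P ≈ -D_mod · Δy = -4.288 × (-0.0115) = +0.049312.
ΔP ≈ 89.75 × (+0.049312) = +4.425752.

+A$4.426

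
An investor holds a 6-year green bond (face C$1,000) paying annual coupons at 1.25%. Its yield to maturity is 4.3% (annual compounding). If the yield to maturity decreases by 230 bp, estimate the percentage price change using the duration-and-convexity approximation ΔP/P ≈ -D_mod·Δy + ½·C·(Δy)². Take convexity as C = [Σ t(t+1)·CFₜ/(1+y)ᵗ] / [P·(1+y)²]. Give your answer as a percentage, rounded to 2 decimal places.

With y = 0.043:
  t   CF        PV=CF/(1+0.043)^t    t·PV        t(t+1)·PV
  1        12.50        11.9847        11.9847          23.9693
  2        12.50        11.4906        22.9811          68.9434
  3        12.50        11.0168        33.0505         132.2021
  4        12.50        10.5626        42.2506         211.2529
  5        12.50        10.1272        50.6359         303.8154
  6     1,012.50       786.4827     4,718.8963      33,032.2740
  Σ                    841.6646     4,879.7991      33,772.4571
P = 841.6646; D_Mac = 5.79780 yrs; D_mod = 5.55877 yrs; C = 36.88544.
Duration effect: -5.55877 × (-0.023) = +0.127852
Convexity effect: 0.5 × 36.88544 × (-0.023)² = +0.0097562
ΔP/P ≈ +0.127852 + 0.0097562 = +0.137608 = +13.7608%.

+13.76%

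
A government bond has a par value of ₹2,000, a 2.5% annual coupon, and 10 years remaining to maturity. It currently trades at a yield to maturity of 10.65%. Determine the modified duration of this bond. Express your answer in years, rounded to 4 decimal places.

7.6366 years

Periodic yield y = 0.1065. First find Macaulay duration:
  t   CF        PV=CF/(1+0.1065)^t    t·PV
  1        50.00        45.1875        45.1875
  2        50.00        40.8383        81.6765
  3        50.00        36.9076       110.7228
  4        50.00        33.3553       133.4210
  5        50.00        30.1448       150.7242
  6        50.00        27.2434       163.4605
  7        50.00        24.6212       172.3487
  8        50.00        22.2515       178.0117
  9        50.00        20.1098       180.9880
  10    2,050.00       745.1431     7,451.4309
  Σ                  1,025.8025     8,667.9719
P = 1,025.8025; Macaulay duration = 8,667.9719 / 1,025.8025 = 8.44994 years.
Modified duration = D_Mac / (1 + y) = 8.44994 / 1.1065 = 7.63664 years.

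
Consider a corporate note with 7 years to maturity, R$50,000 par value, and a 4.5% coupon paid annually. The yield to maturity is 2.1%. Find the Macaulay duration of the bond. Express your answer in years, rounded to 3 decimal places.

6.225 years

Periodic yield y = 0.021. Discount each cash flow and weight by its year:
  t   CF        PV=CF/(1+0.021)^t    t·PV
  1     2,250.00     2,203.7218     2,203.7218
  2     2,250.00     2,158.3955     4,316.7911
  3     2,250.00     2,114.0015     6,342.0045
  4     2,250.00     2,070.5206     8,282.0823
  5     2,250.00     2,027.9340    10,139.6698
  6     2,250.00     1,986.2233    11,917.3396
  7    52,250.00    45,175.8258   316,230.7807
  Σ                 57,736.6225   359,432.3898
Price P = Σ PV = 57,736.6225.
Macaulay duration = Σ(t·PV) / P = 359,432.3898 / 57,736.6225 = 6.22538 years.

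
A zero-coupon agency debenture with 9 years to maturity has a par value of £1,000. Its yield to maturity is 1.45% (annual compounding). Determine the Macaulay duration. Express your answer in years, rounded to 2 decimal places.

9.00 years

A zero-coupon bond has a single cash flow at maturity, so its Macaulay duration equals its maturity: 9 years.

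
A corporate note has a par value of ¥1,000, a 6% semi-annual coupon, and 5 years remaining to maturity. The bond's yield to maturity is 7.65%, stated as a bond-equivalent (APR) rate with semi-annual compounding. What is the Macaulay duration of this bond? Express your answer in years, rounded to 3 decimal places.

Periodic yield y = 0.03825. Discount each cash flow and weight by its period:
  t   CF        PV=CF/(1+0.03825)^t    t·PV
  1        30.00        28.8948        28.8948
  2        30.00        27.8303        55.6605
  3        30.00        26.8050        80.4149
  4        30.00        25.8175       103.2698
  5        30.00        24.8663       124.3316
  6        30.00        23.9502       143.7014
  7        30.00        23.0679       161.4752
  8        30.00        22.2180       177.7443
  9        30.00        21.3995       192.5956
  10    1,030.00       707.6489     7,076.4889
  Σ                    932.4983     8,144.5769
Price P = Σ PV = 932.4983.
Macaulay duration = Σ(t·PV) / P = 8,144.5769 / 932.4983 = 8.73415 half-year periods.
In years: 8.73415 / 2 = 4.36707 years.

4.367 years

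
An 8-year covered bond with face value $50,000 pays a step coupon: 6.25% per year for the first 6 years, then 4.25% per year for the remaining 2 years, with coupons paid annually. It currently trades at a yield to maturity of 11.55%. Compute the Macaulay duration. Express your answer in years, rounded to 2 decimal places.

Periodic yield y = 0.1155. Discount each cash flow and weight by its year:
  t   CF        PV=CF/(1+0.1155)^t    t·PV
  1     3,125.00     2,801.4343     2,801.4343
  2     3,125.00     2,511.3710     5,022.7420
  3     3,125.00     2,251.3411     6,754.0233
  4     3,125.00     2,018.2350     8,072.9398
  5     3,125.00     1,809.2649     9,046.3243
  6     3,125.00     1,621.9317     9,731.5905
  7     2,125.00       988.7168     6,921.0176
  8    52,125.00    21,741.4984   173,931.9869
  Σ                 35,743.7931   222,282.0586
Price P = Σ PV = 35,743.7931.
Macaulay duration = Σ(t·PV) / P = 222,282.0586 / 35,743.7931 = 6.21876 years.

6.22 years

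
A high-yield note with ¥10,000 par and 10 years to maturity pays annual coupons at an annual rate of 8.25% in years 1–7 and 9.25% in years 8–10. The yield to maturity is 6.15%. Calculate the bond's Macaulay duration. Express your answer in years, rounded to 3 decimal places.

Periodic yield y = 0.0615. Discount each cash flow and weight by its year:
  t   CF        PV=CF/(1+0.0615)^t    t·PV
  1       825.00       777.2021       777.2021
  2       825.00       732.1734     1,464.3468
  3       825.00       689.7536     2,069.2607
  4       825.00       649.7914     2,599.1656
  5       825.00       612.1445     3,060.7225
  6       825.00       576.6788     3,460.0726
  7       825.00       543.2678     3,802.8745
  8       925.00       573.8280     4,590.6241
  9       925.00       540.5822     4,865.2399
  10   10,925.00     6,014.8037    60,148.0373
  Σ                 11,710.2254    86,837.5461
Price P = Σ PV = 11,710.2254.
Macaulay duration = Σ(t·PV) / P = 86,837.5461 / 11,710.2254 = 7.41553 years.

7.416 years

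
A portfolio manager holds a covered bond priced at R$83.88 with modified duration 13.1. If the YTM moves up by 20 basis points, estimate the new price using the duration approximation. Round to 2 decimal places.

Duration approximation: ΔP/P ≈ -D_mod · Δy = -13.1 × (+0.002) = -0.026200.
New price ≈ 83.88 × (1 - 0.026200) = 81.682344.

R$81.68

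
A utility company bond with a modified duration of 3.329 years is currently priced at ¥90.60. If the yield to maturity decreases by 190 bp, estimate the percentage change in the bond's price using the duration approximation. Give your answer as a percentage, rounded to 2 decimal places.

Duration approximation: ΔP/P ≈ -D_mod · Δy = -3.329 × (-0.019) = +0.063251.
As a percentage: +6.3251%.

+6.33%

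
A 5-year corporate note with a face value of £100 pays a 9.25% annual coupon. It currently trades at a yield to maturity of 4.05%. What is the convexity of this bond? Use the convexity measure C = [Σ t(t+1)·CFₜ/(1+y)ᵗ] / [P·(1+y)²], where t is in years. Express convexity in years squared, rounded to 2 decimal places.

With y = 0.0405:
  t   CF        PV=CF/(1+0.0405)^t    t·PV        t(t+1)·PV
  1         9.25         8.8900         8.8900          17.7799
  2         9.25         8.5439        17.0879          51.2636
  3         9.25         8.2114        24.6341          98.5364
  4         9.25         7.8918        31.5670         157.8350
  5       109.25        89.5800       447.9000       2,687.3998
  Σ                    123.1170       530.0789       3,012.8147
P = 123.1170.
Convexity = Σ t(t+1)·PV / [P·(1+y)²] = 3,012.8147 / (123.1170 × 1.082640) = 22.60322.

22.60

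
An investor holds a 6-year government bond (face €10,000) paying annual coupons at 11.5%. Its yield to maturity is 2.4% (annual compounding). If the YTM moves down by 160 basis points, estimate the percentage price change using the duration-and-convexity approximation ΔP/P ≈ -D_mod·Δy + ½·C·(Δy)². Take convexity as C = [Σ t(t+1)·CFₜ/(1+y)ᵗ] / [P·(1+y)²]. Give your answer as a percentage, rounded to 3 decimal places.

With y = 0.024:
  t   CF        PV=CF/(1+0.024)^t    t·PV        t(t+1)·PV
  1     1,150.00     1,123.0469     1,123.0469       2,246.0938
  2     1,150.00     1,096.7255     2,193.4509       6,580.3528
  3     1,150.00     1,071.0210     3,213.0629      12,852.2515
  4     1,150.00     1,045.9189     4,183.6756      20,918.3781
  5     1,150.00     1,021.4052     5,107.0259      30,642.1555
  6    11,150.00     9,671.0834    58,026.5003     406,185.5019
  Σ                 15,029.2008    73,846.7625     479,424.7336
P = 15,029.2008; D_Mac = 4.91355 yrs; D_mod = 4.79839 yrs; C = 30.42178.
Duration effect: -4.79839 × (-0.016) = +0.076774
Convexity effect: 0.5 × 30.42178 × (-0.016)² = +0.0038940
ΔP/P ≈ +0.076774 + 0.0038940 = +0.080668 = +8.0668%.

+8.067%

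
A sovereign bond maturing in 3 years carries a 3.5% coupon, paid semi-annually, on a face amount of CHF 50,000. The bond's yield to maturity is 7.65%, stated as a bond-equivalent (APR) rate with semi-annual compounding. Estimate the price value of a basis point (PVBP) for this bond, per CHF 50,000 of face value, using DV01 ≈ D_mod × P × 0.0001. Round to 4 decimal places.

Periodic yield y = 0.03825.
  t   CF        PV=CF/(1+0.03825)^t    t·PV
  1       875.00       842.7643       842.7643
  2       875.00       811.7161     1,623.4323
  3       875.00       781.8118     2,345.4355
  4       875.00       753.0092     3,012.0369
  5       875.00       725.2677     3,626.3386
  6    50,875.00    40,615.5916   243,693.5496
  Σ                 44,530.1608   255,143.5571
P = 44,530.1608; D_Mac = 5.72968 half-year periods = 2.86484 yrs; D_mod = 2.75930 yrs.
DV01 ≈ 2.75930 × 44,530.1608 × 0.0001 = 12.287193.

CHF 12.2872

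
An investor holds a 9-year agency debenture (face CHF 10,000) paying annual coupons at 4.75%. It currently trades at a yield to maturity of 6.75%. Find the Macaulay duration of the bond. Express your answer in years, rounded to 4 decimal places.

7.4031 years

Periodic yield y = 0.0675. Discount each cash flow and weight by its year:
  t   CF        PV=CF/(1+0.0675)^t    t·PV
  1       475.00       444.9649       444.9649
  2       475.00       416.8289       833.6578
  3       475.00       390.4721     1,171.4162
  4       475.00       365.7818     1,463.1271
  5       475.00       342.6527     1,713.2636
  6       475.00       320.9862     1,925.9170
  7       475.00       300.6896     2,104.8273
  8       475.00       281.6765     2,253.4116
  9    10,475.00     5,818.9293    52,370.3634
  Σ                  8,682.9818    64,280.9489
Price P = Σ PV = 8,682.9818.
Macaulay duration = Σ(t·PV) / P = 64,280.9489 / 8,682.9818 = 7.40310 years.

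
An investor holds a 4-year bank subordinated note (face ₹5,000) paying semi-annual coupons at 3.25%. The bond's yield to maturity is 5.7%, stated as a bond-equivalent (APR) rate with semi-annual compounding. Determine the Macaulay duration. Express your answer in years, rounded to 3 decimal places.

Periodic yield y = 0.0285. Discount each cash flow and weight by its period:
  t   CF        PV=CF/(1+0.0285)^t    t·PV
  1        81.25        78.9985        78.9985
  2        81.25        76.8095       153.6189
  3        81.25        74.6811       224.0432
  4        81.25        72.6116       290.4465
  5        81.25        70.5995       352.9977
  6        81.25        68.6432       411.8593
  7        81.25        66.7411       467.1876
  8     5,081.25     4,058.2257    32,465.8054
  Σ                  4,567.3102    34,444.9572
Price P = Σ PV = 4,567.3102.
Macaulay duration = Σ(t·PV) / P = 34,444.9572 / 4,567.3102 = 7.54163 half-year periods.
In years: 7.54163 / 2 = 3.77081 years.

3.771 years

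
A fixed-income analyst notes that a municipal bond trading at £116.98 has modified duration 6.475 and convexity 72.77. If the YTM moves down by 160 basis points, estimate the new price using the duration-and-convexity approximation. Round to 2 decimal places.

Duration effect: -D_mod·Δy = -6.475 × (-0.016) = +0.103600
Convexity effect: ½·C·(Δy)² = 0.5 × 72.77 × (-0.016)² = +0.00931456
ΔP/P ≈ +0.103600 + 0.00931456 = +0.11291456
New price ≈ 116.98 × (1 + 0.11291456) = 130.1887452288.

£130.19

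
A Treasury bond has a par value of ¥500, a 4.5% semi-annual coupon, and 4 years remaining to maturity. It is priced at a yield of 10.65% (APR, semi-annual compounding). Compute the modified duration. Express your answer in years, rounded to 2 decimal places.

3.48 years

Periodic yield y = 0.05325. First find Macaulay duration:
  t   CF        PV=CF/(1+0.05325)^t    t·PV
  1        11.25        10.6812        10.6812
  2        11.25        10.1412        20.2824
  3        11.25         9.6285        28.8855
  4        11.25         9.1417        36.5668
  5        11.25         8.6795        43.3975
  6        11.25         8.2407        49.4442
  7        11.25         7.8241        54.7684
  8       511.25       337.5838     2,700.6703
  Σ                    401.9207     2,944.6963
P = 401.9207; Macaulay duration = 2,944.6963 / 401.9207 = 7.32656 half-year periods = 3.66328 years.
Modified duration = D_Mac / (1 + y) = 3.66328 / 1.05325 = 3.47807 years.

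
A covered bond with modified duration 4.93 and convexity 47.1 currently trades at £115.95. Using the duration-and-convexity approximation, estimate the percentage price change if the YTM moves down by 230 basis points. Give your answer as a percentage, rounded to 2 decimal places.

Duration effect: -D_mod·Δy = -4.93 × (-0.023) = +0.113390
Convexity effect: ½·C·(Δy)² = 0.5 × 47.1 × (-0.023)² = +0.01245795
ΔP/P ≈ +0.113390 + 0.01245795 = +0.12584795
= +12.584795%.

+12.58%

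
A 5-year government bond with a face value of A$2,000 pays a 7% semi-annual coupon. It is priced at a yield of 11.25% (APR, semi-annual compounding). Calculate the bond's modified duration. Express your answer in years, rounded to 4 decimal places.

4.0030 years

Periodic yield y = 0.05625. First find Macaulay duration:
  t   CF        PV=CF/(1+0.05625)^t    t·PV
  1        70.00        66.2722        66.2722
  2        70.00        62.7429       125.4858
  3        70.00        59.4016       178.2047
  4        70.00        56.2382       224.9527
  5        70.00        53.2432       266.2162
  6        70.00        50.4078       302.4468
  7        70.00        47.7234       334.0635
  8        70.00        45.1819       361.4550
  9        70.00        42.7757       384.9817
  10    2,070.00     1,197.5761    11,975.7612
  Σ                  1,681.5629    14,219.8396
P = 1,681.5629; Macaulay duration = 14,219.8396 / 1,681.5629 = 8.45632 half-year periods = 4.22816 years.
Modified duration = D_Mac / (1 + y) = 4.22816 / 1.05625 = 4.00299 years.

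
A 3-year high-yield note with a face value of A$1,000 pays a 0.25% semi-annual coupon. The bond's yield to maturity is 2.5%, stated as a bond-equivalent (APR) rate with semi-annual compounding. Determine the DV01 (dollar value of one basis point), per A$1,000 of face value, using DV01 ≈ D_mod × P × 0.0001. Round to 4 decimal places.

Periodic yield y = 0.0125.
  t   CF        PV=CF/(1+0.0125)^t    t·PV
  1         1.25         1.2346         1.2346
  2         1.25         1.2193         2.4387
  3         1.25         1.2043         3.6128
  4         1.25         1.1894         4.7576
  5         1.25         1.1747         5.8736
  6     1,001.25       929.3351     5,576.0106
  Σ                    935.3574     5,593.9278
P = 935.3574; D_Mac = 5.98052 half-year periods = 2.99026 yrs; D_mod = 2.95335 yrs.
DV01 ≈ 2.95335 × 935.3574 × 0.0001 = 0.276243.

A$0.2762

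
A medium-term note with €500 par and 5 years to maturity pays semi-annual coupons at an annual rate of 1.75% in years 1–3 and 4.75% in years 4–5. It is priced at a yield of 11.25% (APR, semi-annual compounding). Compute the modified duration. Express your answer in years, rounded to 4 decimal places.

Periodic yield y = 0.05625. First find Macaulay duration:
  t   CF        PV=CF/(1+0.05625)^t    t·PV
  1        4.375         4.1420         4.1420
  2        4.375         3.9214         7.8429
  3        4.375         3.7126        11.1378
  4        4.375         3.5149        14.0595
  5        4.375         3.3277        16.6385
  6        4.375         3.1505        18.9029
  7       11.875         8.0959        56.6715
  8       11.875         7.6648        61.3183
  9       11.875         7.2566        65.3094
  10     511.875       296.1397     2,961.3975
  Σ                    340.9262     3,217.4202
P = 340.9262; Macaulay duration = 3,217.4202 / 340.9262 = 9.43729 half-year periods = 4.71865 years.
Modified duration = D_Mac / (1 + y) = 4.71865 / 1.05625 = 4.46736 years.

4.4674 years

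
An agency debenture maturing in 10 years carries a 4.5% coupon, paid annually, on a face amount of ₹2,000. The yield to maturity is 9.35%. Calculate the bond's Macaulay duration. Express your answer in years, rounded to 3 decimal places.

Periodic yield y = 0.0935. Discount each cash flow and weight by its year:
  t   CF        PV=CF/(1+0.0935)^t    t·PV
  1        90.00        82.3045        82.3045
  2        90.00        75.2671       150.5341
  3        90.00        68.8313       206.4940
  4        90.00        62.9459       251.7835
  5        90.00        57.5637       287.8184
  6        90.00        52.6417       315.8501
  7        90.00        48.1405       336.9838
  8        90.00        44.0243       352.1942
  9        90.00        40.2600       362.3397
  10    2,090.00       854.9848     8,549.8484
  Σ                  1,386.9638    10,896.1508
Price P = Σ PV = 1,386.9638.
Macaulay duration = Σ(t·PV) / P = 10,896.1508 / 1,386.9638 = 7.85612 years.

7.856 years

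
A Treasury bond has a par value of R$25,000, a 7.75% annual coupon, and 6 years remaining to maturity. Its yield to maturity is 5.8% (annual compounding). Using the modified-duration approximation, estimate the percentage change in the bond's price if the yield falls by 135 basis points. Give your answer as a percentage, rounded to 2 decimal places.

Periodic yield y = 0.058. Modified duration first:
  t   CF        PV=CF/(1+0.058)^t    t·PV
  1     1,937.50     1,831.2854     1,831.2854
  2     1,937.50     1,730.8936     3,461.7872
  3     1,937.50     1,636.0053     4,908.0159
  4     1,937.50     1,546.3188     6,185.2753
  5     1,937.50     1,461.5490     7,307.7449
  6    26,937.50    19,206.2811   115,237.6867
  Σ                 27,412.3333   138,931.7955
P = 27,412.3333; D_Mac = 5.06822 yrs; D_mod = 5.06822/(1+0.058) = 4.79038 yrs.
ΔP/P ≈ -D_mod · Δy = -4.79038 × (-0.0135) = +0.064670 = +6.4670%.

+6.47%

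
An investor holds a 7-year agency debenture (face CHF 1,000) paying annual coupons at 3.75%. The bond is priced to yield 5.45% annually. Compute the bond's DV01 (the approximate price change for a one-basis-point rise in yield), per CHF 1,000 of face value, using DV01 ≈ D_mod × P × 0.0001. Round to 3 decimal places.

CHF 0.535

Periodic yield y = 0.0545.
  t   CF        PV=CF/(1+0.0545)^t    t·PV
  1        37.50        35.5619        35.5619
  2        37.50        33.7239        67.4478
  3        37.50        31.9810        95.9429
  4        37.50        30.3281       121.3123
  5        37.50        28.7606       143.8031
  6        37.50        27.2742       163.6451
  7     1,037.50       715.5863     5,009.1041
  Σ                    903.2160     5,636.8173
P = 903.2160; D_Mac = 6.24083 yrs; D_mod = 5.91828 yrs.
DV01 ≈ 5.91828 × 903.2160 × 0.0001 = 0.534549.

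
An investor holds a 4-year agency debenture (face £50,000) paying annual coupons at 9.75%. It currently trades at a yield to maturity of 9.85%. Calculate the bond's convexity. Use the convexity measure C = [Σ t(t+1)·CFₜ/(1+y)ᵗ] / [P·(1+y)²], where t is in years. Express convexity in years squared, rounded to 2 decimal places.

13.82

With y = 0.0985:
  t   CF        PV=CF/(1+0.0985)^t    t·PV        t(t+1)·PV
  1     4,875.00     4,437.8698     4,437.8698       8,875.7396
  2     4,875.00     4,039.9361     8,079.8722      24,239.6167
  3     4,875.00     3,677.6842    11,033.0527      44,132.2106
  4    54,875.00    37,685.5006   150,742.0023     753,710.0113
  Σ                 49,840.9907   174,292.7970     830,957.5782
P = 49,840.9907.
Convexity = Σ t(t+1)·PV / [P·(1+y)²] = 830,957.5782 / (49,840.9907 × 1.206702) = 13.81631.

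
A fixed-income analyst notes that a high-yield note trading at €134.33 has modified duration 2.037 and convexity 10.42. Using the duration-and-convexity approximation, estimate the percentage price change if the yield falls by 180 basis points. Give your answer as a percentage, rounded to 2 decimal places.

+3.84%

Duration effect: -D_mod·Δy = -2.037 × (-0.018) = +0.036666
Convexity effect: ½·C·(Δy)² = 0.5 × 10.42 × (-0.018)² = +0.00168804
ΔP/P ≈ +0.036666 + 0.00168804 = +0.03835404
= +3.835404%.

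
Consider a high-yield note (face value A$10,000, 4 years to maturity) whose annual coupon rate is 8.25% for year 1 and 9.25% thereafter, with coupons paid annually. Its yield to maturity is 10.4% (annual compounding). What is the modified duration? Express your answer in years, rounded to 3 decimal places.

3.201 years

Periodic yield y = 0.104. First find Macaulay duration:
  t   CF        PV=CF/(1+0.104)^t    t·PV
  1       825.00       747.2826       747.2826
  2       925.00       758.9333     1,517.8665
  3       925.00       687.4395     2,062.3186
  4    10,925.00     7,354.3645    29,417.4581
  Σ                  9,548.0199    33,744.9259
P = 9,548.0199; Macaulay duration = 33,744.9259 / 9,548.0199 = 3.53423 years.
Modified duration = D_Mac / (1 + y) = 3.53423 / 1.104 = 3.20130 years.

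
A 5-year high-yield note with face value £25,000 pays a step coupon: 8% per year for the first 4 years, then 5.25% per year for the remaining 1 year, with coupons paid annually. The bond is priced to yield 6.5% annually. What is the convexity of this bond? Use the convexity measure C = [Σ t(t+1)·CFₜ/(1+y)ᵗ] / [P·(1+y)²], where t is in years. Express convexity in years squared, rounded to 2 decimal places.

With y = 0.065:
  t   CF        PV=CF/(1+0.065)^t    t·PV        t(t+1)·PV
  1     2,000.00     1,877.9343     1,877.9343       3,755.8685
  2     2,000.00     1,763.3186     3,526.6371      10,579.9114
  3     2,000.00     1,655.6982     4,967.0946      19,868.3782
  4     2,000.00     1,554.6462     6,218.5847      31,092.9236
  5    26,312.50    19,204.9895    96,024.9476     576,149.6853
  Σ                 26,056.5867   112,615.1982     641,446.7671
P = 26,056.5867.
Convexity = Σ t(t+1)·PV / [P·(1+y)²] = 641,446.7671 / (26,056.5867 × 1.134225) = 21.70420.

21.70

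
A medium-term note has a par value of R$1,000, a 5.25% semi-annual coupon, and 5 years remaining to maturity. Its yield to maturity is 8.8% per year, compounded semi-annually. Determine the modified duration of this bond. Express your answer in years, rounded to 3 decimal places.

4.224 years

Periodic yield y = 0.044. First find Macaulay duration:
  t   CF        PV=CF/(1+0.044)^t    t·PV
  1        26.25        25.1437        25.1437
  2        26.25        24.0840        48.1680
  3        26.25        23.0689        69.2068
  4        26.25        22.0967        88.3868
  5        26.25        21.1654       105.8271
  6        26.25        20.2734       121.6403
  7        26.25        19.4190       135.9327
  8        26.25        18.6005       148.8042
  9        26.25        17.8166       160.3494
  10    1,026.25       667.1879     6,671.8793
  Σ                    858.8561     7,575.3383
P = 858.8561; Macaulay duration = 7,575.3383 / 858.8561 = 8.82026 half-year periods = 4.41013 years.
Modified duration = D_Mac / (1 + y) = 4.41013 / 1.044 = 4.22426 years.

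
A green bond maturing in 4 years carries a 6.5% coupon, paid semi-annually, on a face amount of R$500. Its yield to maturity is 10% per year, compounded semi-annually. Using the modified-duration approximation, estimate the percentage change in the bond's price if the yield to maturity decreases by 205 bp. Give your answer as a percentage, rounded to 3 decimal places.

Periodic yield y = 0.05. Modified duration first:
  t   CF        PV=CF/(1+0.05)^t    t·PV
  1        16.25        15.4762        15.4762
  2        16.25        14.7392        29.4785
  3        16.25        14.0374        42.1121
  4        16.25        13.3689        53.4757
  5        16.25        12.7323        63.6615
  6        16.25        12.1260        72.7560
  7        16.25        11.5486        80.8400
  8       516.25       349.4183     2,795.3466
  Σ                    443.4469     3,153.1465
P = 443.4469; D_Mac = 7.11054 half-year periods = 3.55527 yrs; D_mod = 3.55527/(1+0.05) = 3.38597 yrs.
ΔP/P ≈ -D_mod · Δy = -3.38597 × (-0.0205) = +0.069412 = +6.9412%.

+6.941%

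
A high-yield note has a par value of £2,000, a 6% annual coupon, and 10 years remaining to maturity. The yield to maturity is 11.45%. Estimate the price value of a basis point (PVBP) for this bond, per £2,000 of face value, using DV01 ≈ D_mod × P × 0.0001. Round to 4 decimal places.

£0.8946

Periodic yield y = 0.1145.
  t   CF        PV=CF/(1+0.1145)^t    t·PV
  1       120.00       107.6716       107.6716
  2       120.00        96.6098       193.2196
  3       120.00        86.6844       260.0532
  4       120.00        77.7787       311.1150
  5       120.00        69.7880       348.9401
  6       120.00        62.6182       375.7094
  7       120.00        56.1850       393.2953
  8       120.00        50.4128       403.3023
  9       120.00        45.2335       407.1019
  10    2,120.00       717.0264     7,170.2638
  Σ                  1,370.0085     9,970.6721
P = 1,370.0085; D_Mac = 7.27782 yrs; D_mod = 6.53012 yrs.
DV01 ≈ 6.53012 × 1,370.0085 × 0.0001 = 0.894632.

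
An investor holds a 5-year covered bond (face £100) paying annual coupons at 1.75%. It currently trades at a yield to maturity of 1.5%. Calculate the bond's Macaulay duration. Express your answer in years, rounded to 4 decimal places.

4.8321 years

Periodic yield y = 0.015. Discount each cash flow and weight by its year:
  t   CF        PV=CF/(1+0.015)^t    t·PV
  1         1.75         1.7241         1.7241
  2         1.75         1.6987         3.3973
  3         1.75         1.6736         5.0207
  4         1.75         1.6488         6.5953
  5       101.75        94.4505       472.2524
  Σ                    101.1957       488.9898
Price P = Σ PV = 101.1957.
Macaulay duration = Σ(t·PV) / P = 488.9898 / 101.1957 = 4.83212 years.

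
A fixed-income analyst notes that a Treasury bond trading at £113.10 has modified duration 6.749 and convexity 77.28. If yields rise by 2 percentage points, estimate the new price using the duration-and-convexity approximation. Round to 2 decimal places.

Duration effect: -D_mod·Δy = -6.749 × (+0.02) = -0.134980
Convexity effect: ½·C·(Δy)² = 0.5 × 77.28 × (0.02)² = +0.0154560
ΔP/P ≈ -0.134980 + 0.0154560 = -0.119524
New price ≈ 113.10 × (1 - 0.119524) = 99.5818356.

£99.58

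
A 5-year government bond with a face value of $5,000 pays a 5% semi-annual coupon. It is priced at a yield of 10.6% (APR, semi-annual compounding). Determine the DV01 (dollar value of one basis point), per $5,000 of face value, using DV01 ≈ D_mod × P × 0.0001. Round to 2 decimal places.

Periodic yield y = 0.053.
  t   CF        PV=CF/(1+0.053)^t    t·PV
  1       125.00       118.7085       118.7085
  2       125.00       112.7336       225.4671
  3       125.00       107.0594       321.1783
  4       125.00       101.6709       406.6835
  5       125.00        96.5535       482.7677
  6       125.00        91.6938       550.1626
  7       125.00        87.0786       609.5502
  8       125.00        82.6957       661.5658
  9       125.00        78.5334       706.8010
  10    5,125.00     3,057.8076    30,578.0762
  Σ                  3,934.5350    34,660.9607
P = 3,934.5350; D_Mac = 8.80942 half-year periods = 4.40471 yrs; D_mod = 4.18301 yrs.
DV01 ≈ 4.18301 × 3,934.5350 × 0.0001 = 1.645820.

$1.65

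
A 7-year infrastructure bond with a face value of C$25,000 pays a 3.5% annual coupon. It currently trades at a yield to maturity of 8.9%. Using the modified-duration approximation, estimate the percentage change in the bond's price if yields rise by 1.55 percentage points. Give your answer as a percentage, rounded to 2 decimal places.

-8.81%

Periodic yield y = 0.089. Modified duration first:
  t   CF        PV=CF/(1+0.089)^t    t·PV
  1       875.00       803.4894       803.4894
  2       875.00       737.8232     1,475.6464
  3       875.00       677.5236     2,032.5707
  4       875.00       622.1520     2,488.6082
  5       875.00       571.3058     2,856.5291
  6       875.00       524.6151     3,147.6905
  7    25,875.00    14,245.7461    99,720.2228
  Σ                 18,182.6553   112,524.7572
P = 18,182.6553; D_Mac = 6.18858 yrs; D_mod = 6.18858/(1+0.089) = 5.68281 yrs.
ΔP/P ≈ -D_mod · Δy = -5.68281 × (+0.0155) = -0.088084 = -8.8084%.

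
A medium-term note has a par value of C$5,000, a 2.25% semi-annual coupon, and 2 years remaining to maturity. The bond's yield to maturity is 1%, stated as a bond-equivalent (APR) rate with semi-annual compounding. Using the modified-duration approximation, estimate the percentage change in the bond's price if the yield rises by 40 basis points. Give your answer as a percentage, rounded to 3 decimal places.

Periodic yield y = 0.005. Modified duration first:
  t   CF        PV=CF/(1+0.005)^t    t·PV
  1        56.25        55.9701        55.9701
  2        56.25        55.6917       111.3834
  3        56.25        55.4146       166.2439
  4     5,056.25     4,956.3765    19,825.5061
  Σ                  5,123.4530    20,159.1035
P = 5,123.4530; D_Mac = 3.93467 half-year periods = 1.96734 yrs; D_mod = 1.96734/(1+0.005) = 1.95755 yrs.
ΔP/P ≈ -D_mod · Δy = -1.95755 × (+0.004) = -0.007830 = -0.7830%.

-0.783%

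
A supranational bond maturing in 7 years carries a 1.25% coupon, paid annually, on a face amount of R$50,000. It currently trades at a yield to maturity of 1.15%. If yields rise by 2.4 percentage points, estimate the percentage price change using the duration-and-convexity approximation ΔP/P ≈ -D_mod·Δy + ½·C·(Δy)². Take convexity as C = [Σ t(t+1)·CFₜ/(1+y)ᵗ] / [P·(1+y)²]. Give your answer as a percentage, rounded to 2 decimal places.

-14.51%

With y = 0.0115:
  t   CF        PV=CF/(1+0.0115)^t    t·PV        t(t+1)·PV
  1       625.00       617.8942       617.8942       1,235.7884
  2       625.00       610.8692     1,221.7384       3,665.2153
  3       625.00       603.9241     1,811.7723       7,247.0891
  4       625.00       597.0579     2,388.2317      11,941.1585
  5       625.00       590.2698     2,951.3491      17,708.0947
  6       625.00       583.5589     3,501.3534      24,509.4737
  7    50,625.00    46,730.8657   327,116.0599   2,616,928.4790
  Σ                 50,334.4399   339,608.3990   2,683,235.2988
P = 50,334.4399; D_Mac = 6.74704 yrs; D_mod = 6.67033 yrs; C = 52.10288.
Duration effect: -6.67033 × (+0.024) = -0.160088
Convexity effect: 0.5 × 52.10288 × (0.024)² = +0.0150056
ΔP/P ≈ -0.160088 + 0.0150056 = -0.145082 = -14.5082%.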